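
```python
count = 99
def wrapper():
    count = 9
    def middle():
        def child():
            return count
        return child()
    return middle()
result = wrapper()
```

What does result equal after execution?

Step 1: wrapper() defines count = 9. middle() and child() have no local count.
Step 2: child() checks local (none), enclosing middle() (none), enclosing wrapper() and finds count = 9.
Step 3: result = 9

The answer is 9.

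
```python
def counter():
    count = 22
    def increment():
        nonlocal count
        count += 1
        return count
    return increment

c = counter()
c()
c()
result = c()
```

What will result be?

Step 1: counter() creates closure with count = 22.
Step 2: Each c() call increments count via nonlocal. After 3 calls: 22 + 3 = 25.
Step 3: result = 25

The answer is 25.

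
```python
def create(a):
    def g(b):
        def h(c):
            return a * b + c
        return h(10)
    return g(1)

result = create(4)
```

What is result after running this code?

Step 1: a = 4, b = 1, c = 10.
Step 2: h() computes a * b + c = 4 * 1 + 10 = 14.
Step 3: result = 14

The answer is 14.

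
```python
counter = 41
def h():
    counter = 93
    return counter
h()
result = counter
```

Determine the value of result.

Step 1: Global counter = 41.
Step 2: h() creates local counter = 93 (shadow, not modification).
Step 3: After h() returns, global counter is unchanged. result = 41

The answer is 41.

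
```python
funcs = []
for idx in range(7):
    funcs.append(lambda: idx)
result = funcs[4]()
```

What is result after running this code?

Step 1: The loop creates 7 lambdas, all referencing the same variable idx.
Step 2: After the loop, idx = 6 (final value).
Step 3: funcs[4]() looks up idx at call time and finds 6. This is the late binding gotcha. result = 6

The answer is 6.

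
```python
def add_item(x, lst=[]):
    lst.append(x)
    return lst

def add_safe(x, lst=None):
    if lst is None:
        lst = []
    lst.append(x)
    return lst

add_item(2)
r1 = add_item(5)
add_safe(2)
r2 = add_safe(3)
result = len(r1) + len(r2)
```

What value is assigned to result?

Step 1: add_item shares mutable default: after 2 calls, lst = [2, 5], len = 2.
Step 2: add_safe creates fresh list each time: r2 = [3], len = 1.
Step 3: result = 2 + 1 = 3

The answer is 3.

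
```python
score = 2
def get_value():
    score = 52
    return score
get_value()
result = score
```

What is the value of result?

Step 1: Global score = 2.
Step 2: get_value() creates local score = 52 (shadow, not modification).
Step 3: After get_value() returns, global score is unchanged. result = 2

The answer is 2.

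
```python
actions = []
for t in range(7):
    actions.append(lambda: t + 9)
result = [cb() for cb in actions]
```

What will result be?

Step 1: All lambdas capture t by reference. After the loop, t = 6.
Step 2: Each call returns 6 + 9 = 15.
Step 3: result = [15, 15, 15, 15, 15, 15, 15]

The answer is [15, 15, 15, 15, 15, 15, 15].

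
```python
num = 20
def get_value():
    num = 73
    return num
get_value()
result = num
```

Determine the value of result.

Step 1: num = 20 globally.
Step 2: get_value() creates a LOCAL num = 73 (no global keyword!).
Step 3: The global num is unchanged. result = 20

The answer is 20.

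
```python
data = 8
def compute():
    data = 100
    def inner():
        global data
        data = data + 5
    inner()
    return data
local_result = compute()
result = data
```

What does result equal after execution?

Step 1: Global data = 8. compute() creates local data = 100.
Step 2: inner() declares global data and adds 5: global data = 8 + 5 = 13.
Step 3: compute() returns its local data = 100 (unaffected by inner).
Step 4: result = global data = 13

The answer is 13.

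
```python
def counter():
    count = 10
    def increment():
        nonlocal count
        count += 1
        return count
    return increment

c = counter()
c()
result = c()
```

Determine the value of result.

Step 1: counter() creates closure with count = 10.
Step 2: Each c() call increments count via nonlocal. After 2 calls: 10 + 2 = 12.
Step 3: result = 12

The answer is 12.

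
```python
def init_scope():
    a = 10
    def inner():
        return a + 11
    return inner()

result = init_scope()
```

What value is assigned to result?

Step 1: init_scope() defines a = 10.
Step 2: inner() reads a = 10 from enclosing scope, returns 10 + 11 = 21.
Step 3: result = 21

The answer is 21.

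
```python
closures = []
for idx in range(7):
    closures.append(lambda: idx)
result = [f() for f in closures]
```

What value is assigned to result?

Step 1: All 7 lambdas share the same variable idx.
Step 2: After the loop, idx = 6.
Step 3: Each call returns 6. result = [6, 6, 6, 6, 6, 6, 6]

The answer is [6, 6, 6, 6, 6, 6, 6].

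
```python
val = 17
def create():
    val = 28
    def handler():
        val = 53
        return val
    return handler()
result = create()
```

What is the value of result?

Step 1: Three scopes define val: global (17), create (28), handler (53).
Step 2: handler() has its own local val = 53, which shadows both enclosing and global.
Step 3: result = 53 (local wins in LEGB)

The answer is 53.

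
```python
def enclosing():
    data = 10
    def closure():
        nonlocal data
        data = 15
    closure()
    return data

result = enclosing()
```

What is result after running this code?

Step 1: enclosing() sets data = 10.
Step 2: closure() uses nonlocal to reassign data = 15.
Step 3: result = 15

The answer is 15.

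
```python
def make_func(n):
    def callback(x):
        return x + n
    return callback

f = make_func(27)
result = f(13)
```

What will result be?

Step 1: make_func(27) creates a closure that captures n = 27.
Step 2: f(13) calls the closure with x = 13, returning 13 + 27 = 40.
Step 3: result = 40

The answer is 40.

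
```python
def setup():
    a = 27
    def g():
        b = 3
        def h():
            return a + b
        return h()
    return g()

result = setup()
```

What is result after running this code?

Step 1: setup() defines a = 27. g() defines b = 3.
Step 2: h() accesses both from enclosing scopes: a = 27, b = 3.
Step 3: result = 27 + 3 = 30

The answer is 30.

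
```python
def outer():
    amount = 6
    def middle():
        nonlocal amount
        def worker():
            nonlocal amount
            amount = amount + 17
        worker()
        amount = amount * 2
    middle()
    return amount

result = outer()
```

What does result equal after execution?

Step 1: amount = 6.
Step 2: worker() adds 17: amount = 6 + 17 = 23.
Step 3: middle() doubles: amount = 23 * 2 = 46.
Step 4: result = 46

The answer is 46.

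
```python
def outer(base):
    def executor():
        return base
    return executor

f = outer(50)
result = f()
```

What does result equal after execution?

Step 1: outer(50) creates closure capturing base = 50.
Step 2: f() returns the captured base = 50.
Step 3: result = 50

The answer is 50.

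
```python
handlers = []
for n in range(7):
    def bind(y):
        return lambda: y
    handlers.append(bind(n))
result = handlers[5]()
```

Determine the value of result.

Step 1: bind(n) creates a new scope capturing y = n at call time.
Step 2: handlers[5] = bind(5), so its lambda captures y = 5.
Step 3: result = 5 (closure factory fixes late binding)

The answer is 5.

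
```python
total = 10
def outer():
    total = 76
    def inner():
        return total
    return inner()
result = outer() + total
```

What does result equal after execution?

Step 1: Global total = 10. outer() shadows with total = 76.
Step 2: inner() returns enclosing total = 76. outer() = 76.
Step 3: result = 76 + global total (10) = 86

The answer is 86.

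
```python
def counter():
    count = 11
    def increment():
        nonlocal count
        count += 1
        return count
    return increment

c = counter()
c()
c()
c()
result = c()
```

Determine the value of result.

Step 1: counter() creates closure with count = 11.
Step 2: Each c() call increments count via nonlocal. After 4 calls: 11 + 4 = 15.
Step 3: result = 15

The answer is 15.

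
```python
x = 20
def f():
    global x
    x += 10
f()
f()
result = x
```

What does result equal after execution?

Step 1: x = 20.
Step 2: First f(): x = 20 + 10 = 30.
Step 3: Second f(): x = 30 + 10 = 40. result = 40

The answer is 40.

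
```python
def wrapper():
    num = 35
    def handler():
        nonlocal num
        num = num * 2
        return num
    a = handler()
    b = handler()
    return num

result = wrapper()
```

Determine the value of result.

Step 1: num starts at 35.
Step 2: First handler(): num = 35 * 2 = 70.
Step 3: Second handler(): num = 70 * 2 = 140.
Step 4: result = 140

The answer is 140.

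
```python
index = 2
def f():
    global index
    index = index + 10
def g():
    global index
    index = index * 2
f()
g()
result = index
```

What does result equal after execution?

Step 1: index = 2.
Step 2: f() adds 10: index = 2 + 10 = 12.
Step 3: g() doubles: index = 12 * 2 = 24.
Step 4: result = 24

The answer is 24.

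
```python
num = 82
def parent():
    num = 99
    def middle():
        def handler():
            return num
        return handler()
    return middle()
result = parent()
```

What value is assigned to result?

Step 1: parent() defines num = 99. middle() and handler() have no local num.
Step 2: handler() checks local (none), enclosing middle() (none), enclosing parent() and finds num = 99.
Step 3: result = 99

The answer is 99.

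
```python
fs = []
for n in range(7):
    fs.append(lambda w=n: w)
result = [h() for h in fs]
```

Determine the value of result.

Step 1: Default arg w=n captures n at each iteration.
Step 2: Each lambda has its own default: 0, 1, ..., 6.
Step 3: result = [0, 1, 2, 3, 4, 5, 6]

The answer is [0, 1, 2, 3, 4, 5, 6].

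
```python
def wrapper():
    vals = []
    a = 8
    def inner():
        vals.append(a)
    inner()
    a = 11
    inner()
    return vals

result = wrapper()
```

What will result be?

Step 1: a = 8. inner() appends current a to vals.
Step 2: First inner(): appends 8. Then a = 11.
Step 3: Second inner(): appends 11 (closure sees updated a). result = [8, 11]

The answer is [8, 11].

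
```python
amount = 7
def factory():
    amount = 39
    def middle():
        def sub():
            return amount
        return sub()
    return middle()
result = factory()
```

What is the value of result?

Step 1: factory() defines amount = 39. middle() and sub() have no local amount.
Step 2: sub() checks local (none), enclosing middle() (none), enclosing factory() and finds amount = 39.
Step 3: result = 39

The answer is 39.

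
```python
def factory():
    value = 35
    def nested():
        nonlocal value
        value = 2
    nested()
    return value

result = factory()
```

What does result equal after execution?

Step 1: factory() sets value = 35.
Step 2: nested() uses nonlocal to reassign value = 2.
Step 3: result = 2

The answer is 2.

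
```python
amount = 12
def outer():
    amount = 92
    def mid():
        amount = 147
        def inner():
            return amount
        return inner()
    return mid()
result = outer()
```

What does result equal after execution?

Step 1: Three levels of shadowing: global 12, outer 92, mid 147.
Step 2: inner() finds amount = 147 in enclosing mid() scope.
Step 3: result = 147

The answer is 147.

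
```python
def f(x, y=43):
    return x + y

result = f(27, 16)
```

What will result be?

Step 1: f(27, 16) overrides default y with 16.
Step 2: Returns 27 + 16 = 43.
Step 3: result = 43

The answer is 43.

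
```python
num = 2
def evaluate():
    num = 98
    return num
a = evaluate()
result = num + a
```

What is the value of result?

Step 1: Global num = 2. evaluate() returns local num = 98.
Step 2: a = 98. Global num still = 2.
Step 3: result = 2 + 98 = 100

The answer is 100.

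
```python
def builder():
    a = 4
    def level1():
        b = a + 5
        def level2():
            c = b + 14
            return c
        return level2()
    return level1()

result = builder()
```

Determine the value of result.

Step 1: a = 4. b = a + 5 = 9.
Step 2: c = b + 14 = 9 + 14 = 23.
Step 3: result = 23

The answer is 23.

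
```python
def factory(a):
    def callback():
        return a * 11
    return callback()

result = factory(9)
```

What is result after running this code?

Step 1: factory(9) binds parameter a = 9.
Step 2: callback() accesses a = 9 from enclosing scope.
Step 3: result = 9 * 11 = 99

The answer is 99.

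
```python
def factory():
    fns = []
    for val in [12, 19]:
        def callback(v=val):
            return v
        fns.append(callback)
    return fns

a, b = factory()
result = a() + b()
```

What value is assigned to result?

Step 1: Default argument v=val captures val at each iteration.
Step 2: a() returns 12 (captured at first iteration), b() returns 19 (captured at second).
Step 3: result = 12 + 19 = 31

The answer is 31.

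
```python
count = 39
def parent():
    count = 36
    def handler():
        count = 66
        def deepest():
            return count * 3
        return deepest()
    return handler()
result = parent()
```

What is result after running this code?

Step 1: deepest() looks up count through LEGB: not local, finds count = 66 in enclosing handler().
Step 2: Returns 66 * 3 = 198.
Step 3: result = 198

The answer is 198.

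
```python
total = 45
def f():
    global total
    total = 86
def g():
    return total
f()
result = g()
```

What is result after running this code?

Step 1: total = 45.
Step 2: f() sets global total = 86.
Step 3: g() reads global total = 86. result = 86

The answer is 86.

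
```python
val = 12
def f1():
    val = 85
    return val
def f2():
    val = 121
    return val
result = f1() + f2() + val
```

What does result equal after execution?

Step 1: Each function shadows global val with its own local.
Step 2: f1() returns 85, f2() returns 121.
Step 3: Global val = 12 is unchanged. result = 85 + 121 + 12 = 218

The answer is 218.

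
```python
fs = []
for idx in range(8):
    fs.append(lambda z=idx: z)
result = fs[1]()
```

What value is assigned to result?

Step 1: Default argument z=idx captures idx's value at each iteration.
Step 2: fs[1] captured z = 1 when idx was 1.
Step 3: result = 1

The answer is 1.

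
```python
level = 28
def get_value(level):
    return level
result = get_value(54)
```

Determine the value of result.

Step 1: Global level = 28.
Step 2: get_value(54) takes parameter level = 54, which shadows the global.
Step 3: result = 54

The answer is 54.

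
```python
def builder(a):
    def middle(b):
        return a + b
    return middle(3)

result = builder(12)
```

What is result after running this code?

Step 1: builder(12) passes a = 12.
Step 2: middle(3) has b = 3, reads a = 12 from enclosing.
Step 3: result = 12 + 3 = 15

The answer is 15.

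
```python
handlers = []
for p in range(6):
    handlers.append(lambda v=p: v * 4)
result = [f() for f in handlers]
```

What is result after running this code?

Step 1: Default arg v=p captures p at each iteration.
Step 2: handlers[k] has v defaulting to k, returns k * 4.
Step 3: result = [0, 4, 8, 12, 16, 20]

The answer is [0, 4, 8, 12, 16, 20].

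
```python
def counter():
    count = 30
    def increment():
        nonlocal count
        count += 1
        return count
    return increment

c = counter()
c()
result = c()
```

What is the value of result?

Step 1: counter() creates closure with count = 30.
Step 2: Each c() call increments count via nonlocal. After 2 calls: 30 + 2 = 32.
Step 3: result = 32

The answer is 32.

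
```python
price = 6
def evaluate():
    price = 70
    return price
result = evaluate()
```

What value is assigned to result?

Step 1: Global price = 6.
Step 2: evaluate() creates local price = 70, shadowing the global.
Step 3: Returns local price = 70. result = 70

The answer is 70.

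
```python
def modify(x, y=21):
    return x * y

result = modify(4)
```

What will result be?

Step 1: modify(4) uses default y = 21.
Step 2: Returns 4 * 21 = 84.
Step 3: result = 84

The answer is 84.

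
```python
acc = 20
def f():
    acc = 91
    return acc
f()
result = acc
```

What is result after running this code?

Step 1: Global acc = 20.
Step 2: f() creates local acc = 91 (shadow, not modification).
Step 3: After f() returns, global acc is unchanged. result = 20

The answer is 20.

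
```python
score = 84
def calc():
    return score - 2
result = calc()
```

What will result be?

Step 1: score = 84 is defined globally.
Step 2: calc() looks up score from global scope = 84, then computes 84 - 2 = 82.
Step 3: result = 82

The answer is 82.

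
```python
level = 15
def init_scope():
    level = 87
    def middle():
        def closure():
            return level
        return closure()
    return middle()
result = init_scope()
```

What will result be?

Step 1: init_scope() defines level = 87. middle() and closure() have no local level.
Step 2: closure() checks local (none), enclosing middle() (none), enclosing init_scope() and finds level = 87.
Step 3: result = 87

The answer is 87.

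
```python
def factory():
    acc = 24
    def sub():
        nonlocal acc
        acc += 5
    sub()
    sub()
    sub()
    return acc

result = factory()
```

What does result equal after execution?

Step 1: acc starts at 24.
Step 2: sub() is called 3 times, each adding 5.
Step 3: acc = 24 + 5 * 3 = 39

The answer is 39.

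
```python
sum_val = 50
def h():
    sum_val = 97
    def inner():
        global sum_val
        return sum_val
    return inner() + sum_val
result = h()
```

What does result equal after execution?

Step 1: Global sum_val = 50. h() shadows with local sum_val = 97.
Step 2: inner() uses global keyword, so inner() returns global sum_val = 50.
Step 3: h() returns 50 + 97 = 147

The answer is 147.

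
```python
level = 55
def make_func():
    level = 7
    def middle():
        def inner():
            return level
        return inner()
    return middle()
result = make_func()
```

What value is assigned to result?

Step 1: make_func() defines level = 7. middle() and inner() have no local level.
Step 2: inner() checks local (none), enclosing middle() (none), enclosing make_func() and finds level = 7.
Step 3: result = 7

The answer is 7.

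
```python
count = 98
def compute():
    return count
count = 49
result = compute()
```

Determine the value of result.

Step 1: count is first set to 98, then reassigned to 49.
Step 2: compute() is called after the reassignment, so it looks up the current global count = 49.
Step 3: result = 49

The answer is 49.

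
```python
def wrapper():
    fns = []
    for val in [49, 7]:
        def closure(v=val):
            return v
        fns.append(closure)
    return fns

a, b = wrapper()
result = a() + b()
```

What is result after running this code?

Step 1: Default argument v=val captures val at each iteration.
Step 2: a() returns 49 (captured at first iteration), b() returns 7 (captured at second).
Step 3: result = 49 + 7 = 56

The answer is 56.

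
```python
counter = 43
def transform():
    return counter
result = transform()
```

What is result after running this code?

Step 1: counter = 43 is defined in the global scope.
Step 2: transform() looks up counter. No local counter exists, so Python checks the global scope via LEGB rule and finds counter = 43.
Step 3: result = 43

The answer is 43.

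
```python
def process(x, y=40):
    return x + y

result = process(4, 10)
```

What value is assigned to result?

Step 1: process(4, 10) overrides default y with 10.
Step 2: Returns 4 + 10 = 14.
Step 3: result = 14

The answer is 14.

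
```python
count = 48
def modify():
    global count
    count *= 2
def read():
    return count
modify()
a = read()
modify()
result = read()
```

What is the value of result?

Step 1: count = 48.
Step 2: First modify(): count = 48 * 2 = 96.
Step 3: Second modify(): count = 96 * 2 = 192.
Step 4: read() returns 192

The answer is 192.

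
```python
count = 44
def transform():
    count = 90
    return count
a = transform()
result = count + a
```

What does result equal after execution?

Step 1: Global count = 44. transform() returns local count = 90.
Step 2: a = 90. Global count still = 44.
Step 3: result = 44 + 90 = 134

The answer is 134.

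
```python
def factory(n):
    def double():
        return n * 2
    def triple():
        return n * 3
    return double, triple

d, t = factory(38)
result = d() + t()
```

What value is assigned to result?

Step 1: Both closures capture the same n = 38.
Step 2: d() = 38 * 2 = 76, t() = 38 * 3 = 114.
Step 3: result = 76 + 114 = 190

The answer is 190.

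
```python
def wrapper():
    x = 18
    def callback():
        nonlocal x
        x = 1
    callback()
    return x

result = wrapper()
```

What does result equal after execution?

Step 1: wrapper() sets x = 18.
Step 2: callback() uses nonlocal to reassign x = 1.
Step 3: result = 1

The answer is 1.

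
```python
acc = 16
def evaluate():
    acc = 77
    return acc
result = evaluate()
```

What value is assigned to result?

Step 1: Global acc = 16.
Step 2: evaluate() creates local acc = 77, shadowing the global.
Step 3: Returns local acc = 77. result = 77

The answer is 77.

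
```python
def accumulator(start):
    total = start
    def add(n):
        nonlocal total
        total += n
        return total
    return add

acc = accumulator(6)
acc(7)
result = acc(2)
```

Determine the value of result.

Step 1: accumulator(6) creates closure with total = 6.
Step 2: First acc(7): total = 6 + 7 = 13.
Step 3: Second acc(2): total = 13 + 2 = 15. result = 15

The answer is 15.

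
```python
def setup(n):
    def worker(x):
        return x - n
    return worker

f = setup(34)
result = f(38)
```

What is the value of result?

Step 1: setup(34) creates a closure capturing n = 34.
Step 2: f(38) computes 38 - 34 = 4.
Step 3: result = 4

The answer is 4.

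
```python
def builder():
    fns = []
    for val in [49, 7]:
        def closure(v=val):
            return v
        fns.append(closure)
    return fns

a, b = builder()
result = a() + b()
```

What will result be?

Step 1: Default argument v=val captures val at each iteration.
Step 2: a() returns 49 (captured at first iteration), b() returns 7 (captured at second).
Step 3: result = 49 + 7 = 56

The answer is 56.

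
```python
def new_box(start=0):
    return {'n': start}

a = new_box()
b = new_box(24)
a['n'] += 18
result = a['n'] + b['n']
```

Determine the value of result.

Step 1: new_box() returns a new dict each call (immutable default 0).
Step 2: a = {'n': 0}, b = {'n': 24}.
Step 3: a['n'] += 18 = 18. result = 18 + 24 = 42

The answer is 42.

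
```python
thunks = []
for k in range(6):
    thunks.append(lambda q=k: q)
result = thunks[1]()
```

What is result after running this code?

Step 1: Default argument q=k captures k's value at each iteration.
Step 2: thunks[1] captured q = 1 when k was 1.
Step 3: result = 1

The answer is 1.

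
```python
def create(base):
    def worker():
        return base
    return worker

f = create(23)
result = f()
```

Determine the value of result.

Step 1: create(23) creates closure capturing base = 23.
Step 2: f() returns the captured base = 23.
Step 3: result = 23

The answer is 23.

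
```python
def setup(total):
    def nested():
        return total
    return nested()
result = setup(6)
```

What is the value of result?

Step 1: setup(6) binds parameter total = 6.
Step 2: nested() looks up total in enclosing scope and finds the parameter total = 6.
Step 3: result = 6

The answer is 6.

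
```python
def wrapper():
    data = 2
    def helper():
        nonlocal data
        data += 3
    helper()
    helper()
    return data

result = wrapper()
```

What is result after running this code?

Step 1: data starts at 2.
Step 2: helper() is called 2 times, each adding 3.
Step 3: data = 2 + 3 * 2 = 8

The answer is 8.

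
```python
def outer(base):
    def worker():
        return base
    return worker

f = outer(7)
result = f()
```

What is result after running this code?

Step 1: outer(7) creates closure capturing base = 7.
Step 2: f() returns the captured base = 7.
Step 3: result = 7

The answer is 7.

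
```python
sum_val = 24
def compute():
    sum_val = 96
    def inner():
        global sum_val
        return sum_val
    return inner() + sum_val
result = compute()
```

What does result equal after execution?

Step 1: Global sum_val = 24. compute() shadows with local sum_val = 96.
Step 2: inner() uses global keyword, so inner() returns global sum_val = 24.
Step 3: compute() returns 24 + 96 = 120

The answer is 120.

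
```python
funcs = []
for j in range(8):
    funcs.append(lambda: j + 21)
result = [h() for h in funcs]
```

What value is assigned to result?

Step 1: All lambdas capture j by reference. After the loop, j = 7.
Step 2: Each call returns 7 + 21 = 28.
Step 3: result = [28, 28, 28, 28, 28, 28, 28, 28]

The answer is [28, 28, 28, 28, 28, 28, 28, 28].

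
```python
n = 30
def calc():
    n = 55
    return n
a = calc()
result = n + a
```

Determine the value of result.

Step 1: Global n = 30. calc() returns local n = 55.
Step 2: a = 55. Global n still = 30.
Step 3: result = 30 + 55 = 85

The answer is 85.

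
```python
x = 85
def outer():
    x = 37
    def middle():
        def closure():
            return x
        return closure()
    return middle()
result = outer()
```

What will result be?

Step 1: outer() defines x = 37. middle() and closure() have no local x.
Step 2: closure() checks local (none), enclosing middle() (none), enclosing outer() and finds x = 37.
Step 3: result = 37

The answer is 37.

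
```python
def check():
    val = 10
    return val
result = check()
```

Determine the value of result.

Step 1: check() defines val = 10 in its local scope.
Step 2: return val finds the local variable val = 10.
Step 3: result = 10

The answer is 10.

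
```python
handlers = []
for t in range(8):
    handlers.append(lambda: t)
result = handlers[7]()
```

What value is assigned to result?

Step 1: The loop creates 8 lambdas, all referencing the same variable t.
Step 2: After the loop, t = 7 (final value).
Step 3: handlers[7]() looks up t at call time and finds 7. This is the late binding gotcha. result = 7

The answer is 7.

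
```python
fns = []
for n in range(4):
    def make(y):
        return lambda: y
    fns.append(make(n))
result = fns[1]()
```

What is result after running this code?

Step 1: make(n) creates a new scope capturing y = n at call time.
Step 2: fns[1] = make(1), so its lambda captures y = 1.
Step 3: result = 1 (closure factory fixes late binding)

The answer is 1.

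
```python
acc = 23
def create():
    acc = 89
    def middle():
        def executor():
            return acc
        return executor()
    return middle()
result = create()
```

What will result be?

Step 1: create() defines acc = 89. middle() and executor() have no local acc.
Step 2: executor() checks local (none), enclosing middle() (none), enclosing create() and finds acc = 89.
Step 3: result = 89

The answer is 89.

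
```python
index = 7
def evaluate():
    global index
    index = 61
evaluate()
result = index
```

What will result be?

Step 1: index = 7 globally.
Step 2: evaluate() declares global index and sets it to 61.
Step 3: After evaluate(), global index = 61. result = 61

The answer is 61.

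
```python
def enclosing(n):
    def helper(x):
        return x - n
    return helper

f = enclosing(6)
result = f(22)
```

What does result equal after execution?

Step 1: enclosing(6) creates a closure capturing n = 6.
Step 2: f(22) computes 22 - 6 = 16.
Step 3: result = 16

The answer is 16.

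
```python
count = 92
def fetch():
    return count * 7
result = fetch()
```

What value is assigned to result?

Step 1: count = 92 is defined globally.
Step 2: fetch() looks up count from global scope = 92, then computes 92 * 7 = 644.
Step 3: result = 644

The answer is 644.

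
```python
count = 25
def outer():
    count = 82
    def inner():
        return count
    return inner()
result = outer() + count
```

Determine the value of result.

Step 1: Global count = 25. outer() shadows with count = 82.
Step 2: inner() returns enclosing count = 82. outer() = 82.
Step 3: result = 82 + global count (25) = 107

The answer is 107.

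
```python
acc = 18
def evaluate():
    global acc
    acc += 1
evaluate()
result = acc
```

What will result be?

Step 1: acc = 18 globally.
Step 2: evaluate() modifies global acc: acc += 1 = 19.
Step 3: result = 19

The answer is 19.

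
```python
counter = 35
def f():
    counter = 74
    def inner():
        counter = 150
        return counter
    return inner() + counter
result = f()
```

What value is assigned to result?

Step 1: f() has local counter = 74. inner() has local counter = 150.
Step 2: inner() returns its local counter = 150.
Step 3: f() returns 150 + its own counter (74) = 224

The answer is 224.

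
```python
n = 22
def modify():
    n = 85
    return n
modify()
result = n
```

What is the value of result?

Step 1: n = 22 globally.
Step 2: modify() creates a LOCAL n = 85 (no global keyword!).
Step 3: The global n is unchanged. result = 22

The answer is 22.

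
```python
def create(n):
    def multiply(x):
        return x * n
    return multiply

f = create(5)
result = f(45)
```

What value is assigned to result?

Step 1: create(5) returns multiply closure with n = 5.
Step 2: f(45) computes 45 * 5 = 225.
Step 3: result = 225

The answer is 225.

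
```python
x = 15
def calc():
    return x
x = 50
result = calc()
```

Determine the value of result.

Step 1: x is first set to 15, then reassigned to 50.
Step 2: calc() is called after the reassignment, so it looks up the current global x = 50.
Step 3: result = 50

The answer is 50.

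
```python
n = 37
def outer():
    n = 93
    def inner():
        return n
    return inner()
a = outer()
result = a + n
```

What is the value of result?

Step 1: outer() has local n = 93. inner() reads from enclosing.
Step 2: outer() returns 93. Global n = 37 unchanged.
Step 3: result = 93 + 37 = 130

The answer is 130.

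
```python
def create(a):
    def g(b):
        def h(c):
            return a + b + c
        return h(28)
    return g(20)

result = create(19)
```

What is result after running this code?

Step 1: a = 19, b = 20, c = 28 across three nested scopes.
Step 2: h() accesses all three via LEGB rule.
Step 3: result = 19 + 20 + 28 = 67

The answer is 67.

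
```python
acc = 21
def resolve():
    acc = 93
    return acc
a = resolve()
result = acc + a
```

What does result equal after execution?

Step 1: Global acc = 21. resolve() returns local acc = 93.
Step 2: a = 93. Global acc still = 21.
Step 3: result = 21 + 93 = 114

The answer is 114.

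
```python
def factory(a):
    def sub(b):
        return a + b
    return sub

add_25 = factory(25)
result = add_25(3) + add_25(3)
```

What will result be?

Step 1: add_25 captures a = 25.
Step 2: add_25(3) = 25 + 3 = 28, called twice.
Step 3: result = 28 + 28 = 56

The answer is 56.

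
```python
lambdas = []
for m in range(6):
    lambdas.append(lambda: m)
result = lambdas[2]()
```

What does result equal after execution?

Step 1: The loop creates 6 lambdas, all referencing the same variable m.
Step 2: After the loop, m = 5 (final value).
Step 3: lambdas[2]() looks up m at call time and finds 5. This is the late binding gotcha. result = 5

The answer is 5.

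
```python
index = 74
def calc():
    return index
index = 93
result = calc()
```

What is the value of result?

Step 1: index is first set to 74, then reassigned to 93.
Step 2: calc() is called after the reassignment, so it looks up the current global index = 93.
Step 3: result = 93

The answer is 93.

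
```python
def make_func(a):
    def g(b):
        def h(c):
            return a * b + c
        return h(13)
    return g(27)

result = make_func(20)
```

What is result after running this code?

Step 1: a = 20, b = 27, c = 13.
Step 2: h() computes a * b + c = 20 * 27 + 13 = 553.
Step 3: result = 553

The answer is 553.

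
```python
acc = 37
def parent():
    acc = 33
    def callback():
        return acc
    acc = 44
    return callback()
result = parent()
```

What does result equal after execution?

Step 1: parent() sets acc = 33, then later acc = 44.
Step 2: callback() is called after acc is reassigned to 44. Closures capture variables by reference, not by value.
Step 3: result = 44

The answer is 44.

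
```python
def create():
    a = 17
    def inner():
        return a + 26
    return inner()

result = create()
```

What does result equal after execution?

Step 1: create() defines a = 17.
Step 2: inner() reads a = 17 from enclosing scope, returns 17 + 26 = 43.
Step 3: result = 43

The answer is 43.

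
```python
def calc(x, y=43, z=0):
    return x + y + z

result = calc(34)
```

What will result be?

Step 1: calc(34) uses defaults y = 43, z = 0.
Step 2: Returns 34 + 43 + 0 = 77.
Step 3: result = 77

The answer is 77.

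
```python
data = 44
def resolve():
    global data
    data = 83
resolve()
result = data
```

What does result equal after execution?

Step 1: data = 44 globally.
Step 2: resolve() declares global data and sets it to 83.
Step 3: After resolve(), global data = 83. result = 83

The answer is 83.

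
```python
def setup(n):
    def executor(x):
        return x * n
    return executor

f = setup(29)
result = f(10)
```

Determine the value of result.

Step 1: setup(29) creates a closure capturing n = 29.
Step 2: f(10) computes 10 * 29 = 290.
Step 3: result = 290

The answer is 290.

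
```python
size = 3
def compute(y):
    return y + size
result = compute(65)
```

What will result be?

Step 1: size = 3 is defined globally.
Step 2: compute(65) uses parameter y = 65 and looks up size from global scope = 3.
Step 3: result = 65 + 3 = 68

The answer is 68.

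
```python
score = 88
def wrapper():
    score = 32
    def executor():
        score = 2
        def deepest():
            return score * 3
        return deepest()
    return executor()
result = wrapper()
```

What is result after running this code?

Step 1: deepest() looks up score through LEGB: not local, finds score = 2 in enclosing executor().
Step 2: Returns 2 * 3 = 6.
Step 3: result = 6

The answer is 6.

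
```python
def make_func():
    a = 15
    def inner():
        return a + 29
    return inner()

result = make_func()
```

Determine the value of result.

Step 1: make_func() defines a = 15.
Step 2: inner() reads a = 15 from enclosing scope, returns 15 + 29 = 44.
Step 3: result = 44

The answer is 44.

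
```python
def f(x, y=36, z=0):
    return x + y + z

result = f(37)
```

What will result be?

Step 1: f(37) uses defaults y = 36, z = 0.
Step 2: Returns 37 + 36 + 0 = 73.
Step 3: result = 73

The answer is 73.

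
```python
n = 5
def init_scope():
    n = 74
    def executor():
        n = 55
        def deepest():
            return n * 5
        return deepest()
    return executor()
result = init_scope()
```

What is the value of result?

Step 1: deepest() looks up n through LEGB: not local, finds n = 55 in enclosing executor().
Step 2: Returns 55 * 5 = 275.
Step 3: result = 275

The answer is 275.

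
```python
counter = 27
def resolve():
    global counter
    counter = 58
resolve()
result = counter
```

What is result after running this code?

Step 1: counter = 27 globally.
Step 2: resolve() declares global counter and sets it to 58.
Step 3: After resolve(), global counter = 58. result = 58

The answer is 58.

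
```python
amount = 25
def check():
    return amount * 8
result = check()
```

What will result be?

Step 1: amount = 25 is defined globally.
Step 2: check() looks up amount from global scope = 25, then computes 25 * 8 = 200.
Step 3: result = 200

The answer is 200.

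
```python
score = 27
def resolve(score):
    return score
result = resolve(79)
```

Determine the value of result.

Step 1: Global score = 27.
Step 2: resolve(79) takes parameter score = 79, which shadows the global.
Step 3: result = 79

The answer is 79.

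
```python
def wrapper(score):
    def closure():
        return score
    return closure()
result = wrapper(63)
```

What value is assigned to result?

Step 1: wrapper(63) binds parameter score = 63.
Step 2: closure() looks up score in enclosing scope and finds the parameter score = 63.
Step 3: result = 63

The answer is 63.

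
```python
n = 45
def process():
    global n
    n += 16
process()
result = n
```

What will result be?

Step 1: n = 45 globally.
Step 2: process() modifies global n: n += 16 = 61.
Step 3: result = 61

The answer is 61.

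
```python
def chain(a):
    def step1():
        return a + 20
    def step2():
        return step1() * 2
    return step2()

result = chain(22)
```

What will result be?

Step 1: chain(22) captures a = 22.
Step 2: step2() calls step1() which returns 22 + 20 = 42.
Step 3: step2() returns 42 * 2 = 84

The answer is 84.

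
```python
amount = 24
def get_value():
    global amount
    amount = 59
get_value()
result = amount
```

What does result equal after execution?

Step 1: amount = 24 globally.
Step 2: get_value() declares global amount and sets it to 59.
Step 3: After get_value(), global amount = 59. result = 59

The answer is 59.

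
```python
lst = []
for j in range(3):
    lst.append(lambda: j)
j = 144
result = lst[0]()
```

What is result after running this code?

Step 1: Lambdas capture the variable j by reference, not by value.
Step 2: After the loop, j is reassigned to 144.
Step 3: lst[0]() looks up the current j = 144. result = 144

The answer is 144.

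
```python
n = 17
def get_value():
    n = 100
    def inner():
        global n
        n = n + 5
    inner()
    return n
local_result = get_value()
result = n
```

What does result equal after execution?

Step 1: Global n = 17. get_value() creates local n = 100.
Step 2: inner() declares global n and adds 5: global n = 17 + 5 = 22.
Step 3: get_value() returns its local n = 100 (unaffected by inner).
Step 4: result = global n = 22

The answer is 22.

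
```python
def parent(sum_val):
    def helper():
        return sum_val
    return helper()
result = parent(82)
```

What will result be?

Step 1: parent(82) binds parameter sum_val = 82.
Step 2: helper() looks up sum_val in enclosing scope and finds the parameter sum_val = 82.
Step 3: result = 82

The answer is 82.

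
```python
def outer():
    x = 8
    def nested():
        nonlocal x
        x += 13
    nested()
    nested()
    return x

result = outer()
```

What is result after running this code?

Step 1: x starts at 8.
Step 2: nested() is called 2 times, each adding 13.
Step 3: x = 8 + 13 * 2 = 34

The answer is 34.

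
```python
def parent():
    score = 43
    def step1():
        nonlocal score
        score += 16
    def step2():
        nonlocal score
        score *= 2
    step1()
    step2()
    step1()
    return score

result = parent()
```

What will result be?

Step 1: score = 43.
Step 2: step1(): score = 43 + 16 = 59.
Step 3: step2(): score = 59 * 2 = 118.
Step 4: step1(): score = 118 + 16 = 134. result = 134

The answer is 134.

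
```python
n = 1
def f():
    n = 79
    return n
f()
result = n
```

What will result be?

Step 1: n = 1 globally.
Step 2: f() creates a LOCAL n = 79 (no global keyword!).
Step 3: The global n is unchanged. result = 1

The answer is 1.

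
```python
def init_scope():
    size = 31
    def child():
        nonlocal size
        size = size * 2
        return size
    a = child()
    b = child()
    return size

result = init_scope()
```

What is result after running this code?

Step 1: size starts at 31.
Step 2: First child(): size = 31 * 2 = 62.
Step 3: Second child(): size = 62 * 2 = 124.
Step 4: result = 124

The answer is 124.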